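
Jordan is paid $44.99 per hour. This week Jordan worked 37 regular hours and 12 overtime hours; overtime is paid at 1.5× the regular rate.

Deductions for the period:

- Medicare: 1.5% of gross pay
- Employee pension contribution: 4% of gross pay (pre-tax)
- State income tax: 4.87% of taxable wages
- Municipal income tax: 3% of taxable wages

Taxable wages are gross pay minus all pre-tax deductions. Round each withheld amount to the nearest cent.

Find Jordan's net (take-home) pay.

Regular pay: 37 × $44.99 = $1664.63
Overtime pay: 12 × $44.99 × 1.5 = $809.82
Gross pay = $1664.63 + $809.82 = $2474.45
Employee pension contribution: $2474.45 × 0.04 = $98.98
Taxable wages = $2474.45 − $98.98 = $2375.47
Municipal income tax: $2375.47 × 0.03 = $71.26
State income tax: $2375.47 × 0.0487 = $115.69
Medicare: $2474.45 × 0.015 = $37.12
Total deductions = $98.98 + $71.26 + $115.69 + $37.12 = $323.05
Net pay = $2474.45 − $323.05 = $2151.40

$2151.40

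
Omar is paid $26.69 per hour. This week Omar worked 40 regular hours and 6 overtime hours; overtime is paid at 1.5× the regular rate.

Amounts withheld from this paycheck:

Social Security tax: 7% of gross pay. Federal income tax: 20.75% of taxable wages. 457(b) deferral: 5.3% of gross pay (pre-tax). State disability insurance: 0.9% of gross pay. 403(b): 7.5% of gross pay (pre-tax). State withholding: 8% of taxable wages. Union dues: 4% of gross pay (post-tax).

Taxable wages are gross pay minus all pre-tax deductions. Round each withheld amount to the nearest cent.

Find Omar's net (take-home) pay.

Regular pay: 40 × $26.69 = $1,067.60
Overtime pay: 6 × $26.69 × 1.5 = $240.21
Gross pay = $1,067.60 + $240.21 = $1,307.81
403(b): $1,307.81 × 0.075 = $98.09
457(b) deferral: $1,307.81 × 0.053 = $69.31
Pre-tax total = $98.09 + $69.31 = $167.40
Taxable wages = $1,307.81 − $167.40 = $1,140.41
State withholding: $1,140.41 × 0.08 = $91.23
Federal income tax: $1,140.41 × 0.2075 = $236.64
Social Security tax: $1,307.81 × 0.07 = $91.55
State disability insurance: $1,307.81 × 0.009 = $11.77
Union dues: $1,307.81 × 0.04 = $52.31
Total deductions = $98.09 + $69.31 + $91.23 + $236.64 + $91.55 + $11.77 + $52.31 = $650.90
Net pay = $1,307.81 − $650.90 = $656.91

$656.91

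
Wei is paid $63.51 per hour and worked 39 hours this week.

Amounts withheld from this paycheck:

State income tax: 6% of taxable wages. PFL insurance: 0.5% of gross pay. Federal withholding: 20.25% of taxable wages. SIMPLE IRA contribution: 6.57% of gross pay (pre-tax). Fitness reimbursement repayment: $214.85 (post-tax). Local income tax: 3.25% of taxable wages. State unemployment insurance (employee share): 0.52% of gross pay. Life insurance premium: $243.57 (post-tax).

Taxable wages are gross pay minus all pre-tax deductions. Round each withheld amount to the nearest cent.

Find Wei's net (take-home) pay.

Gross pay: 39 × $63.51 = $2476.89
SIMPLE IRA contribution: $2476.89 × 0.0657 = $162.73
Taxable wages = $2476.89 − $162.73 = $2314.16
Local income tax: $2314.16 × 0.0325 = $75.21
Federal withholding: $2314.16 × 0.2025 = $468.62
State income tax: $2314.16 × 0.06 = $138.85
State unemployment insurance (employee share): $2476.89 × 0.0052 = $12.88
PFL insurance: $2476.89 × 0.005 = $12.38
Life insurance premium: $243.57
Fitness reimbursement repayment: $214.85
Total deductions = $162.73 + $75.21 + $468.62 + $138.85 + $12.88 + $12.38 + $243.57 + $214.85 = $1329.09
Net pay = $2476.89 − $1329.09 = $1147.80

$1147.80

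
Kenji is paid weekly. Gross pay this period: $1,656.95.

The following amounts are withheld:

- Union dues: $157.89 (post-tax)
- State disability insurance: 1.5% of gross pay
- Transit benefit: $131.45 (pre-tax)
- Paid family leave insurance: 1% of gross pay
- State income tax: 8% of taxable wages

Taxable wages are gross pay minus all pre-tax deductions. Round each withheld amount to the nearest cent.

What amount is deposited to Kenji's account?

Transit benefit: $131.45
Taxable wages = $1,656.95 − $131.45 = $1,525.50
State income tax: $1,525.50 × 0.08 = $122.04
Paid family leave insurance: $1,656.95 × 0.01 = $16.57
State disability insurance: $1,656.95 × 0.015 = $24.85
Union dues: $157.89
Total deductions = $131.45 + $122.04 + $16.57 + $24.85 + $157.89 = $452.80
Net pay = $1,656.95 − $452.80 = $1,204.15

$1,204.15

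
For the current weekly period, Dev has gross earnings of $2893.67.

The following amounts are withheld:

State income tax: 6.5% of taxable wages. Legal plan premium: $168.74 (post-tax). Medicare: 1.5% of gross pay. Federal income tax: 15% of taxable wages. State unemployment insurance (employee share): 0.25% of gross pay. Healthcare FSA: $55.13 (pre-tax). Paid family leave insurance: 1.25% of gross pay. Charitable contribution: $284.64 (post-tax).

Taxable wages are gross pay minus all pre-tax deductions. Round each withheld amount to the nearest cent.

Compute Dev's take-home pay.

Healthcare FSA: $55.13
Taxable wages = $2893.67 − $55.13 = $2838.54
Federal income tax: $2838.54 × 0.15 = $425.78
State income tax: $2838.54 × 0.065 = $184.51
Medicare: $2893.67 × 0.015 = $43.41
State unemployment insurance (employee share): $2893.67 × 0.0025 = $7.23
Paid family leave insurance: $2893.67 × 0.0125 = $36.17
Legal plan premium: $168.74
Charitable contribution: $284.64
Total deductions = $55.13 + $425.78 + $184.51 + $43.41 + $7.23 + $36.17 + $168.74 + $284.64 = $1205.61
Net pay = $2893.67 − $1205.61 = $1688.06

$1688.06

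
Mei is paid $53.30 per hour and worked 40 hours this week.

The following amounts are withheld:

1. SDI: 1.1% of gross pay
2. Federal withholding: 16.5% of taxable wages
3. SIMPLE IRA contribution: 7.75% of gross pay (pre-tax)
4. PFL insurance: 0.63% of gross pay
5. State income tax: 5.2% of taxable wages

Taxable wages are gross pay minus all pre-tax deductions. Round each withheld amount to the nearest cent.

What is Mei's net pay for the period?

$1,503.10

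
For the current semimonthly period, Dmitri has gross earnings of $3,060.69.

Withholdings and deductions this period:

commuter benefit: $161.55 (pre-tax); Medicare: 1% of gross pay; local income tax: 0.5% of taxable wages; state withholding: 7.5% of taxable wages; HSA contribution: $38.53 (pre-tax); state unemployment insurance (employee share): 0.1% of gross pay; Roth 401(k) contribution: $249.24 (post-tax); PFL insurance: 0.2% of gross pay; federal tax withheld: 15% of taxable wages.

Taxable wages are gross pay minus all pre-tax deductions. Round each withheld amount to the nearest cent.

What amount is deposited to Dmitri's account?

HSA contribution: $38.53
Commuter benefit: $161.55
Pre-tax total = $38.53 + $161.55 = $200.08
Taxable wages = $3,060.69 − $200.08 = $2,860.61
Federal tax withheld: $2,860.61 × 0.15 = $429.09
Local income tax: $2,860.61 × 0.005 = $14.30
State withholding: $2,860.61 × 0.075 = $214.55
PFL insurance: $3,060.69 × 0.002 = $6.12
Medicare: $3,060.69 × 0.01 = $30.61
State unemployment insurance (employee share): $3,060.69 × 0.001 = $3.06
Roth 401(k) contribution: $249.24
Total deductions = $38.53 + $161.55 + $429.09 + $14.30 + $214.55 + $6.12 + $30.61 + $3.06 + $249.24 = $1,147.05
Net pay = $3,060.69 − $1,147.05 = $1,913.64

$1,913.64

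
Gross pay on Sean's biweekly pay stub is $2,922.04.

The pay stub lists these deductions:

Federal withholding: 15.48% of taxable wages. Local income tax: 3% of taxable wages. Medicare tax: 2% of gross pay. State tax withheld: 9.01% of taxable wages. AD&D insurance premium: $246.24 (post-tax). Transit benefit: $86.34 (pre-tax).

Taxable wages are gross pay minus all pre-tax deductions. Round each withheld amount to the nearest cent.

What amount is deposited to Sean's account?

Transit benefit: $86.34
Taxable wages = $2,922.04 − $86.34 = $2,835.70
Local income tax: $2,835.70 × 0.03 = $85.07
State tax withheld: $2,835.70 × 0.0901 = $255.50
Federal withholding: $2,835.70 × 0.1548 = $438.97
Medicare tax: $2,922.04 × 0.02 = $58.44
AD&D insurance premium: $246.24
Total deductions = $86.34 + $85.07 + $255.50 + $438.97 + $58.44 + $246.24 = $1,170.56
Net pay = $2,922.04 − $1,170.56 = $1,751.48

$1,751.48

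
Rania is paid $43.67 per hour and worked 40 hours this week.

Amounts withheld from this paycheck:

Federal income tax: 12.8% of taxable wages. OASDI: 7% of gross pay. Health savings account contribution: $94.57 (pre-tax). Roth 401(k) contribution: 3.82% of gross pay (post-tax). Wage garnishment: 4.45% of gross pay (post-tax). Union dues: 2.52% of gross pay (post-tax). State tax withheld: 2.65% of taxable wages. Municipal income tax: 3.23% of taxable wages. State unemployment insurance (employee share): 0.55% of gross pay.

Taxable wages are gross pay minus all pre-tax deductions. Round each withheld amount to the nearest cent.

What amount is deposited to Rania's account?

$1,023.22

Gross pay: 40 × $43.67 = $1,746.80
Health savings account contribution: $94.57
Taxable wages = $1,746.80 − $94.57 = $1,652.23
State tax withheld: $1,652.23 × 0.0265 = $43.78
Federal income tax: $1,652.23 × 0.128 = $211.49
Municipal income tax: $1,652.23 × 0.0323 = $53.37
State unemployment insurance (employee share): $1,746.80 × 0.0055 = $9.61
OASDI: $1,746.80 × 0.07 = $122.28
Roth 401(k) contribution: $1,746.80 × 0.0382 = $66.73
Union dues: $1,746.80 × 0.0252 = $44.02
Wage garnishment: $1,746.80 × 0.0445 = $77.73
Total deductions = $94.57 + $43.78 + $211.49 + $53.37 + $9.61 + $122.28 + $66.73 + $44.02 + $77.73 = $723.58
Net pay = $1,746.80 − $723.58 = $1,023.22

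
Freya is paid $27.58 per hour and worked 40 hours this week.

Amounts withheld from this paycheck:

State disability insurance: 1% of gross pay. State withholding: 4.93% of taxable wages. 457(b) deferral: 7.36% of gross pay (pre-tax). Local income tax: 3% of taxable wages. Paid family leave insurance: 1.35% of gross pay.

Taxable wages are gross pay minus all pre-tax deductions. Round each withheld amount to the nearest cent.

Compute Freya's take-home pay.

$915.04

Gross pay: 40 × $27.58 = $1,103.20
457(b) deferral: $1,103.20 × 0.0736 = $81.20
Taxable wages = $1,103.20 − $81.20 = $1,022.00
Local income tax: $1,022.00 × 0.03 = $30.66
State withholding: $1,022.00 × 0.0493 = $50.38
State disability insurance: $1,103.20 × 0.01 = $11.03
Paid family leave insurance: $1,103.20 × 0.0135 = $14.89
Total deductions = $81.20 + $30.66 + $50.38 + $11.03 + $14.89 = $188.16
Net pay = $1,103.20 − $188.16 = $915.04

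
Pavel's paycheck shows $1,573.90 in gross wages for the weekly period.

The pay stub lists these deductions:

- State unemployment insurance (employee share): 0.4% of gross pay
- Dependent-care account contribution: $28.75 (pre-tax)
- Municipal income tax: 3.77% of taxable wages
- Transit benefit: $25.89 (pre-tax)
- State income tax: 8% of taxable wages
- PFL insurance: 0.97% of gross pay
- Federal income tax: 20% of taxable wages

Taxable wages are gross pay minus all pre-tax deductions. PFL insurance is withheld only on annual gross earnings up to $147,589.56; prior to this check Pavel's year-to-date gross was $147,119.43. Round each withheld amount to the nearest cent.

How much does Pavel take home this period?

Dependent-care account contribution: $28.75
Transit benefit: $25.89
Pre-tax total = $28.75 + $25.89 = $54.64
Taxable wages = $1,573.90 − $54.64 = $1,519.26
State income tax: $1,519.26 × 0.08 = $121.54
Federal income tax: $1,519.26 × 0.2 = $303.85
Municipal income tax: $1,519.26 × 0.0377 = $57.28
PFL insurance: only $147,589.56 − $147,119.43 = $470.13 of this check is subject → $470.13 × 0.0097 = $4.56
State unemployment insurance (employee share): $1,573.90 × 0.004 = $6.30
Total deductions = $28.75 + $25.89 + $121.54 + $303.85 + $57.28 + $4.56 + $6.30 = $548.17
Net pay = $1,573.90 − $548.17 = $1,025.73

$1,025.73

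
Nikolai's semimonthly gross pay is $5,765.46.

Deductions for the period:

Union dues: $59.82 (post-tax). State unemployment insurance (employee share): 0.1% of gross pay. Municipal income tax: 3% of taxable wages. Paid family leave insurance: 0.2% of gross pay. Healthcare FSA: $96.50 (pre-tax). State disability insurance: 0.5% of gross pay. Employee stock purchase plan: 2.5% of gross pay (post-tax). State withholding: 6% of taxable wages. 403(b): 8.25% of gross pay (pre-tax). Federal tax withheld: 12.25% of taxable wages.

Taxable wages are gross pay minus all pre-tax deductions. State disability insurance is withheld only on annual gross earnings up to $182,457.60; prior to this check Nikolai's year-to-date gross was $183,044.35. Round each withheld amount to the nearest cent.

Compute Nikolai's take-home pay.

$3,868.47

403(b): $5,765.46 × 0.0825 = $475.65
Healthcare FSA: $96.50
Pre-tax total = $475.65 + $96.50 = $572.15
Taxable wages = $5,765.46 − $572.15 = $5,193.31
State withholding: $5,193.31 × 0.06 = $311.60
Municipal income tax: $5,193.31 × 0.03 = $155.80
Federal tax withheld: $5,193.31 × 0.1225 = $636.18
Paid family leave insurance: $5,765.46 × 0.002 = $11.53
State unemployment insurance (employee share): $5,765.46 × 0.001 = $5.77
State disability insurance: annual cap $182,457.60 already reached (YTD $183,044.35), so $0.00
Employee stock purchase plan: $5,765.46 × 0.025 = $144.14
Union dues: $59.82
Total deductions = $475.65 + $96.50 + $311.60 + $155.80 + $636.18 + $11.53 + $5.77 + $0.00 + $144.14 + $59.82 = $1,896.99
Net pay = $5,765.46 − $1,896.99 = $3,868.47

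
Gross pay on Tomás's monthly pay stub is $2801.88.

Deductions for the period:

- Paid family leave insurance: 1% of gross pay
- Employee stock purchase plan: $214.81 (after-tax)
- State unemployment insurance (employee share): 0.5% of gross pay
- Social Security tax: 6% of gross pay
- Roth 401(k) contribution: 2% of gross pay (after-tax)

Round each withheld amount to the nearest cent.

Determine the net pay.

$2320.89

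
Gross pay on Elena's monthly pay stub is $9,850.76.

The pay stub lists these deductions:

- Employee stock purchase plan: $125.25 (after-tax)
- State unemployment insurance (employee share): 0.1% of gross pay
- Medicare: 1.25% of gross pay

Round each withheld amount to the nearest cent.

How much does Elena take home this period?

$9,592.53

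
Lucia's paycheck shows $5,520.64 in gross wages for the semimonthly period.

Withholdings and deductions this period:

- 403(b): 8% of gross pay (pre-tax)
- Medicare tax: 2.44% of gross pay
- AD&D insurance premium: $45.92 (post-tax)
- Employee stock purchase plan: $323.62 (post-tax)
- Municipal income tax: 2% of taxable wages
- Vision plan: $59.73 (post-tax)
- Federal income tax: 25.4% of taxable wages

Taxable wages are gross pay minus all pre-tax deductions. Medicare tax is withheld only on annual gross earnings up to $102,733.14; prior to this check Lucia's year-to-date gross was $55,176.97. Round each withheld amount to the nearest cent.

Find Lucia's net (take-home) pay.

$3,123.38

403(b): $5,520.64 × 0.08 = $441.65
Taxable wages = $5,520.64 − $441.65 = $5,078.99
Municipal income tax: $5,078.99 × 0.02 = $101.58
Federal income tax: $5,078.99 × 0.254 = $1,290.06
Medicare tax: cap not yet reached, full $5,520.64 is subject → $5,520.64 × 0.0244 = $134.70
AD&D insurance premium: $45.92
Vision plan: $59.73
Employee stock purchase plan: $323.62
Total deductions = $441.65 + $101.58 + $1,290.06 + $134.70 + $45.92 + $59.73 + $323.62 = $2,397.26
Net pay = $5,520.64 − $2,397.26 = $3,123.38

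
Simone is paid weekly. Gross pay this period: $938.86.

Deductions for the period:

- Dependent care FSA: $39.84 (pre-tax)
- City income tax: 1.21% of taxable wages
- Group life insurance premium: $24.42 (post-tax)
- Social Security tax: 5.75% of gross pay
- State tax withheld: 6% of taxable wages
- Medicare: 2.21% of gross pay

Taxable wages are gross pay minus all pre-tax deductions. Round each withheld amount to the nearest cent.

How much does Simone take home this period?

$735.05

Dependent care FSA: $39.84
Taxable wages = $938.86 − $39.84 = $899.02
City income tax: $899.02 × 0.0121 = $10.88
State tax withheld: $899.02 × 0.06 = $53.94
Social Security tax: $938.86 × 0.0575 = $53.98
Medicare: $938.86 × 0.0221 = $20.75
Group life insurance premium: $24.42
Total deductions = $39.84 + $10.88 + $53.94 + $53.98 + $20.75 + $24.42 = $203.81
Net pay = $938.86 − $203.81 = $735.05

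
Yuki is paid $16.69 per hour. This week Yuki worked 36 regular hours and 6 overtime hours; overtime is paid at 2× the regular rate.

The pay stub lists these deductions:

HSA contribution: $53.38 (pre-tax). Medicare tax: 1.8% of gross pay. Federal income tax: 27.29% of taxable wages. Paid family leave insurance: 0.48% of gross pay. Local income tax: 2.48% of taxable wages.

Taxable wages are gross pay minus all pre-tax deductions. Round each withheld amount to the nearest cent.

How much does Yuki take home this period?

$506.87

Regular pay: 36 × $16.69 = $600.84
Overtime pay: 6 × $16.69 × 2 = $200.28
Gross pay = $600.84 + $200.28 = $801.12
HSA contribution: $53.38
Taxable wages = $801.12 − $53.38 = $747.74
Federal income tax: $747.74 × 0.2729 = $204.06
Local income tax: $747.74 × 0.0248 = $18.54
Paid family leave insurance: $801.12 × 0.0048 = $3.85
Medicare tax: $801.12 × 0.018 = $14.42
Total deductions = $53.38 + $204.06 + $18.54 + $3.85 + $14.42 = $294.25
Net pay = $801.12 − $294.25 = $506.87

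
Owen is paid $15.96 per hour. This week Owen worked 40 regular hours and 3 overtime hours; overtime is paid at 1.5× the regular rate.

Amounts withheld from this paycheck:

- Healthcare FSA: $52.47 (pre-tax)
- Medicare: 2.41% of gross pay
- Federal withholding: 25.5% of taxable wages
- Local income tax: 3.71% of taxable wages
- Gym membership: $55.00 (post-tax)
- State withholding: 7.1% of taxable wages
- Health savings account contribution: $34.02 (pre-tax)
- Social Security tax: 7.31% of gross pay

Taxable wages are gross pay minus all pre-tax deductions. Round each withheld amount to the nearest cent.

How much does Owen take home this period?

$273.22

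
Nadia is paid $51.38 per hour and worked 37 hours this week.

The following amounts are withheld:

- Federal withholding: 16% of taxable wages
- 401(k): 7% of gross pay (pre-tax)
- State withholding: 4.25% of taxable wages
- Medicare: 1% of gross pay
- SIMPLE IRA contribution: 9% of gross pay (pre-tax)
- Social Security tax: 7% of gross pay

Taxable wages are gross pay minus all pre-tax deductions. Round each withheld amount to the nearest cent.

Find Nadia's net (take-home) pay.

$1121.44

Gross pay: 37 × $51.38 = $1901.06
401(k): $1901.06 × 0.07 = $133.07
SIMPLE IRA contribution: $1901.06 × 0.09 = $171.10
Pre-tax total = $133.07 + $171.10 = $304.17
Taxable wages = $1901.06 − $304.17 = $1596.89
Federal withholding: $1596.89 × 0.16 = $255.50
State withholding: $1596.89 × 0.0425 = $67.87
Social Security tax: $1901.06 × 0.07 = $133.07
Medicare: $1901.06 × 0.01 = $19.01
Total deductions = $133.07 + $171.10 + $255.50 + $67.87 + $133.07 + $19.01 = $779.62
Net pay = $1901.06 − $779.62 = $1121.44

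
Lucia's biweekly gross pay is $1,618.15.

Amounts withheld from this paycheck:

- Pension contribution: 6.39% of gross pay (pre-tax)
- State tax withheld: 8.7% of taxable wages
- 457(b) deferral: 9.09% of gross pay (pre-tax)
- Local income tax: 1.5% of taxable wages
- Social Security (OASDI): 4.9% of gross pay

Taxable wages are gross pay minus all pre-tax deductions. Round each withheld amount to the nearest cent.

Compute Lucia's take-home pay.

$1,148.87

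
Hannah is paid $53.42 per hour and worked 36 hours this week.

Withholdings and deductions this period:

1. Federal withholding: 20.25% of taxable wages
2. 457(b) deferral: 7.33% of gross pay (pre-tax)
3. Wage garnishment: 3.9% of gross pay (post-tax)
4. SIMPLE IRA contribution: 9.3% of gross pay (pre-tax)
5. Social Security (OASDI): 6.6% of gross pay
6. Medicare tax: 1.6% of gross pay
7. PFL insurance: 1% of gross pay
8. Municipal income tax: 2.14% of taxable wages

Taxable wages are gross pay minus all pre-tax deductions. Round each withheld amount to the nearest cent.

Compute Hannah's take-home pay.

Gross pay: 36 × $53.42 = $1923.12
457(b) deferral: $1923.12 × 0.0733 = $140.96
SIMPLE IRA contribution: $1923.12 × 0.093 = $178.85
Pre-tax total = $140.96 + $178.85 = $319.81
Taxable wages = $1923.12 − $319.81 = $1603.31
Municipal income tax: $1603.31 × 0.0214 = $34.31
Federal withholding: $1603.31 × 0.2025 = $324.67
Social Security (OASDI): $1923.12 × 0.066 = $126.93
Medicare tax: $1923.12 × 0.016 = $30.77
PFL insurance: $1923.12 × 0.01 = $19.23
Wage garnishment: $1923.12 × 0.039 = $75.00
Total deductions = $140.96 + $178.85 + $34.31 + $324.67 + $126.93 + $30.77 + $19.23 + $75.00 = $930.72
Net pay = $1923.12 − $930.72 = $992.40

$992.40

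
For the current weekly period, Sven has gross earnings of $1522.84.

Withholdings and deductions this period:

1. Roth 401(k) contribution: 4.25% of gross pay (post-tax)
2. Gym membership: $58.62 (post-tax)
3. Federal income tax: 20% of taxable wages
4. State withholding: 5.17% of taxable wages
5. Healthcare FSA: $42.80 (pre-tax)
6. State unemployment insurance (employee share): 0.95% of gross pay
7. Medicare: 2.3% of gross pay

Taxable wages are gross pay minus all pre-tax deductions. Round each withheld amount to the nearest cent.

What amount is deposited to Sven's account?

$934.67

Healthcare FSA: $42.80
Taxable wages = $1522.84 − $42.80 = $1480.04
State withholding: $1480.04 × 0.0517 = $76.52
Federal income tax: $1480.04 × 0.2 = $296.01
Medicare: $1522.84 × 0.023 = $35.03
State unemployment insurance (employee share): $1522.84 × 0.0095 = $14.47
Roth 401(k) contribution: $1522.84 × 0.0425 = $64.72
Gym membership: $58.62
Total deductions = $42.80 + $76.52 + $296.01 + $35.03 + $14.47 + $64.72 + $58.62 = $588.17
Net pay = $1522.84 − $588.17 = $934.67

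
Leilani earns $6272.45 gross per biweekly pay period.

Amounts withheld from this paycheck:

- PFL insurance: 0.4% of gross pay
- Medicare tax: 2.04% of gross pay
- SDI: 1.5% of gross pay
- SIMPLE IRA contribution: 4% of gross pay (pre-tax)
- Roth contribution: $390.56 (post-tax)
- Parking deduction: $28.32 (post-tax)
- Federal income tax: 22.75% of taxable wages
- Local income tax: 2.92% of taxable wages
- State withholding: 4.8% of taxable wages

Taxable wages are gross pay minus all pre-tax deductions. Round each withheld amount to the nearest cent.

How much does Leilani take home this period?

SIMPLE IRA contribution: $6272.45 × 0.04 = $250.90
Taxable wages = $6272.45 − $250.90 = $6021.55
State withholding: $6021.55 × 0.048 = $289.03
Local income tax: $6021.55 × 0.0292 = $175.83
Federal income tax: $6021.55 × 0.2275 = $1369.90
PFL insurance: $6272.45 × 0.004 = $25.09
SDI: $6272.45 × 0.015 = $94.09
Medicare tax: $6272.45 × 0.0204 = $127.96
Parking deduction: $28.32
Roth contribution: $390.56
Total deductions = $250.90 + $289.03 + $175.83 + $1369.90 + $25.09 + $94.09 + $127.96 + $28.32 + $390.56 = $2751.68
Net pay = $6272.45 − $2751.68 = $3520.77

$3520.77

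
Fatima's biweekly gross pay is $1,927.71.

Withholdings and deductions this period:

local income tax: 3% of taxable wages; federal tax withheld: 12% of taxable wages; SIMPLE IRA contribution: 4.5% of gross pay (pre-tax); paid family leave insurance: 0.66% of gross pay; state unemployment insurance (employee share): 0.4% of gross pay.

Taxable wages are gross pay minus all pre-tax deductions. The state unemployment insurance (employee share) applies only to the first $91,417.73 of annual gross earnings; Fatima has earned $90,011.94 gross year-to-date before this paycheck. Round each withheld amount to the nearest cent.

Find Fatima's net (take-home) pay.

$1,546.47

SIMPLE IRA contribution: $1,927.71 × 0.045 = $86.75
Taxable wages = $1,927.71 − $86.75 = $1,840.96
Federal tax withheld: $1,840.96 × 0.12 = $220.92
Local income tax: $1,840.96 × 0.03 = $55.23
Paid family leave insurance: $1,927.71 × 0.0066 = $12.72
State unemployment insurance (employee share): only $91,417.73 − $90,011.94 = $1,405.79 of this check is subject → $1,405.79 × 0.004 = $5.62
Total deductions = $86.75 + $220.92 + $55.23 + $12.72 + $5.62 = $381.24
Net pay = $1,927.71 − $381.24 = $1,546.47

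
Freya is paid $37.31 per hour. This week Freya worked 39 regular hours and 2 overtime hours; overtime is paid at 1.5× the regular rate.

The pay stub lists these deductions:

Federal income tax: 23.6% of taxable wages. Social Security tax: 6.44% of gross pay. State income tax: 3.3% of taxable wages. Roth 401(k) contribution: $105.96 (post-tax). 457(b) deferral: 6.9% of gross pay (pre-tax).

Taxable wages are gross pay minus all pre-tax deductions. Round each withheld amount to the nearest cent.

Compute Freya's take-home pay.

$859.58

Regular pay: 39 × $37.31 = $1,455.09
Overtime pay: 2 × $37.31 × 1.5 = $111.93
Gross pay = $1,455.09 + $111.93 = $1,567.02
457(b) deferral: $1,567.02 × 0.069 = $108.12
Taxable wages = $1,567.02 − $108.12 = $1,458.90
Federal income tax: $1,458.90 × 0.236 = $344.30
State income tax: $1,458.90 × 0.033 = $48.14
Social Security tax: $1,567.02 × 0.0644 = $100.92
Roth 401(k) contribution: $105.96
Total deductions = $108.12 + $344.30 + $48.14 + $100.92 + $105.96 = $707.44
Net pay = $1,567.02 − $707.44 = $859.58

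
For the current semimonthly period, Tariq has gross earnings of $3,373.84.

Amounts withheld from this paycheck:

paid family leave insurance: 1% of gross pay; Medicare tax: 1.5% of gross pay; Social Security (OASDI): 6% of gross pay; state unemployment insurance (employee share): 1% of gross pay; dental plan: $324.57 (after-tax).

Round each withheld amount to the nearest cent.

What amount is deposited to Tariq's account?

State unemployment insurance (employee share): $3,373.84 × 0.01 = $33.74
Social Security (OASDI): $3,373.84 × 0.06 = $202.43
Medicare tax: $3,373.84 × 0.015 = $50.61
Paid family leave insurance: $3,373.84 × 0.01 = $33.74
Dental plan: $324.57
Total deductions = $33.74 + $202.43 + $50.61 + $33.74 + $324.57 = $645.09
Net pay = $3,373.84 − $645.09 = $2,728.75

$2,728.75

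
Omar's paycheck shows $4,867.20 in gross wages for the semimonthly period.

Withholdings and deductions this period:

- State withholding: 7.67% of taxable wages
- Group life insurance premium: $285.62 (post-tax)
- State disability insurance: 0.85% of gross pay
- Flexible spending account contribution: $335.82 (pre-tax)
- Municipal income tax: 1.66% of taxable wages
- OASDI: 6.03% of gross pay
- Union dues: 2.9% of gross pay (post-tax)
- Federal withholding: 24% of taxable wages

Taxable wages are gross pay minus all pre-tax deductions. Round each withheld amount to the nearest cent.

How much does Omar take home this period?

$2,259.44

Flexible spending account contribution: $335.82
Taxable wages = $4,867.20 − $335.82 = $4,531.38
Municipal income tax: $4,531.38 × 0.0166 = $75.22
Federal withholding: $4,531.38 × 0.24 = $1,087.53
State withholding: $4,531.38 × 0.0767 = $347.56
OASDI: $4,867.20 × 0.0603 = $293.49
State disability insurance: $4,867.20 × 0.0085 = $41.37
Union dues: $4,867.20 × 0.029 = $141.15
Group life insurance premium: $285.62
Total deductions = $335.82 + $75.22 + $1,087.53 + $347.56 + $293.49 + $41.37 + $141.15 + $285.62 = $2,607.76
Net pay = $4,867.20 − $2,607.76 = $2,259.44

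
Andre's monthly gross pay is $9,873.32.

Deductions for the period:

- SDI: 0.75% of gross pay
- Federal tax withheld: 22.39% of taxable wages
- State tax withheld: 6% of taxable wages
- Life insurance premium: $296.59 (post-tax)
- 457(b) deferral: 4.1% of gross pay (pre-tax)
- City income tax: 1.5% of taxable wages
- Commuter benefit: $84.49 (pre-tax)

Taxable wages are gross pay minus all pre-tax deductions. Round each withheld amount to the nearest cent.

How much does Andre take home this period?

$6,208.50

Commuter benefit: $84.49
457(b) deferral: $9,873.32 × 0.041 = $404.81
Pre-tax total = $84.49 + $404.81 = $489.30
Taxable wages = $9,873.32 − $489.30 = $9,384.02
State tax withheld: $9,384.02 × 0.06 = $563.04
City income tax: $9,384.02 × 0.015 = $140.76
Federal tax withheld: $9,384.02 × 0.2239 = $2,101.08
SDI: $9,873.32 × 0.0075 = $74.05
Life insurance premium: $296.59
Total deductions = $84.49 + $404.81 + $563.04 + $140.76 + $2,101.08 + $74.05 + $296.59 = $3,664.82
Net pay = $9,873.32 − $3,664.82 = $6,208.50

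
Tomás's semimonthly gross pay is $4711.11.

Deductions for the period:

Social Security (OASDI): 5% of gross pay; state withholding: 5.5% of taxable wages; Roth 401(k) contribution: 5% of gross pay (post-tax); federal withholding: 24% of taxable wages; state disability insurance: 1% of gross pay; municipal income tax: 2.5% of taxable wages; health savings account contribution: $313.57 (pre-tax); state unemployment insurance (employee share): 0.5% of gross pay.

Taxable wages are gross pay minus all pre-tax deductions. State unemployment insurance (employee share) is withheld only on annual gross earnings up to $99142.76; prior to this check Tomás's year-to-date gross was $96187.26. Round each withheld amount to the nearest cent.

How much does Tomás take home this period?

$2457.32

Health savings account contribution: $313.57
Taxable wages = $4711.11 − $313.57 = $4397.54
State withholding: $4397.54 × 0.055 = $241.86
Municipal income tax: $4397.54 × 0.025 = $109.94
Federal withholding: $4397.54 × 0.24 = $1055.41
State unemployment insurance (employee share): only $99142.76 − $96187.26 = $2955.50 of this check is subject → $2955.50 × 0.005 = $14.78
Social Security (OASDI): $4711.11 × 0.05 = $235.56
State disability insurance: $4711.11 × 0.01 = $47.11
Roth 401(k) contribution: $4711.11 × 0.05 = $235.56
Total deductions = $313.57 + $241.86 + $109.94 + $1055.41 + $14.78 + $235.56 + $47.11 + $235.56 = $2253.79
Net pay = $4711.11 − $2253.79 = $2457.32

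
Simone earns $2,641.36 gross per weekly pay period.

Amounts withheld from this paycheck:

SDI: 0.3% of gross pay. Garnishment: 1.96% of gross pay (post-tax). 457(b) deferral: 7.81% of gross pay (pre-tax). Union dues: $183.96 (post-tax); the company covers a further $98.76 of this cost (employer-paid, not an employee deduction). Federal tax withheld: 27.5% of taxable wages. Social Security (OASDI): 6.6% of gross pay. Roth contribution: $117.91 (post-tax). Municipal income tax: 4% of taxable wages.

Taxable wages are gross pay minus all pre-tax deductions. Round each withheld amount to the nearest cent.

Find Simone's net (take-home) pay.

$1,132.14

457(b) deferral: $2,641.36 × 0.0781 = $206.29
Taxable wages = $2,641.36 − $206.29 = $2,435.07
Municipal income tax: $2,435.07 × 0.04 = $97.40
Federal tax withheld: $2,435.07 × 0.275 = $669.64
Social Security (OASDI): $2,641.36 × 0.066 = $174.33
SDI: $2,641.36 × 0.003 = $7.92
Union dues: $183.96
Roth contribution: $117.91
Garnishment: $2,641.36 × 0.0196 = $51.77
(Employer's $98.76 toward union dues is not withheld from the employee.)
Total deductions = $206.29 + $97.40 + $669.64 + $174.33 + $7.92 + $183.96 + $117.91 + $51.77 = $1,509.22
Net pay = $2,641.36 − $1,509.22 = $1,132.14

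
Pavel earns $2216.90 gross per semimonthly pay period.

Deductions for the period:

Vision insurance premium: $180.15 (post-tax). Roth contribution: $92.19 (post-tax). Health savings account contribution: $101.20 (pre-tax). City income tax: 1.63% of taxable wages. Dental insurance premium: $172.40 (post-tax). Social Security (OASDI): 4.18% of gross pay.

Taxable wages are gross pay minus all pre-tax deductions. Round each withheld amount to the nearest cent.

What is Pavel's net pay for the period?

Health savings account contribution: $101.20
Taxable wages = $2216.90 − $101.20 = $2115.70
City income tax: $2115.70 × 0.0163 = $34.49
Social Security (OASDI): $2216.90 × 0.0418 = $92.67
Roth contribution: $92.19
Dental insurance premium: $172.40
Vision insurance premium: $180.15
Total deductions = $101.20 + $34.49 + $92.67 + $92.19 + $172.40 + $180.15 = $673.10
Net pay = $2216.90 − $673.10 = $1543.80

$1543.80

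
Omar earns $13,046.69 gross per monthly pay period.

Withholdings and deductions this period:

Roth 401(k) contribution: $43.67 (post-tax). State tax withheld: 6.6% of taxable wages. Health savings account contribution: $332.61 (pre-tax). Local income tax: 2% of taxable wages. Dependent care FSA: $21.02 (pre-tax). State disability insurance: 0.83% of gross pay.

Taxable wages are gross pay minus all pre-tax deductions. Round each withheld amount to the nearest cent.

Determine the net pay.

$11,449.50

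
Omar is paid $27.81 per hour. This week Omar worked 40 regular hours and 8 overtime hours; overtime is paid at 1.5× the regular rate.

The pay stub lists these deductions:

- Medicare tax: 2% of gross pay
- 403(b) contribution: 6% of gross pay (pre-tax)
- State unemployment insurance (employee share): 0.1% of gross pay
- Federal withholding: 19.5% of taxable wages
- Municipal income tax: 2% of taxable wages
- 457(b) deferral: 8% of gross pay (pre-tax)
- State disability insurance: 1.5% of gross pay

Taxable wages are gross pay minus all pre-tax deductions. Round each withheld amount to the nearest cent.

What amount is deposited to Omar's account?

Regular pay: 40 × $27.81 = $1,112.40
Overtime pay: 8 × $27.81 × 1.5 = $333.72
Gross pay = $1,112.40 + $333.72 = $1,446.12
457(b) deferral: $1,446.12 × 0.08 = $115.69
403(b) contribution: $1,446.12 × 0.06 = $86.77
Pre-tax total = $115.69 + $86.77 = $202.46
Taxable wages = $1,446.12 − $202.46 = $1,243.66
Federal withholding: $1,243.66 × 0.195 = $242.51
Municipal income tax: $1,243.66 × 0.02 = $24.87
State unemployment insurance (employee share): $1,446.12 × 0.001 = $1.45
Medicare tax: $1,446.12 × 0.02 = $28.92
State disability insurance: $1,446.12 × 0.015 = $21.69
Total deductions = $115.69 + $86.77 + $242.51 + $24.87 + $1.45 + $28.92 + $21.69 = $521.90
Net pay = $1,446.12 − $521.90 = $924.22

$924.22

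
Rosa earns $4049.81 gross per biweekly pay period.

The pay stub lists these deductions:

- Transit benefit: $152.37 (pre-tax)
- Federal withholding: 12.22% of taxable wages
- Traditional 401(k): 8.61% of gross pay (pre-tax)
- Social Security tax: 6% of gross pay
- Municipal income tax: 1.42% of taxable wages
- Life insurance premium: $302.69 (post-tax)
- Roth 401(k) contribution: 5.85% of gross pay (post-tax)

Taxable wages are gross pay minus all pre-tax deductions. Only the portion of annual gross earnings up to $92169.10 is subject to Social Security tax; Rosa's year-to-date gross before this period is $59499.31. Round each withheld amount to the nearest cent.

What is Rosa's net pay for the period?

$2282.11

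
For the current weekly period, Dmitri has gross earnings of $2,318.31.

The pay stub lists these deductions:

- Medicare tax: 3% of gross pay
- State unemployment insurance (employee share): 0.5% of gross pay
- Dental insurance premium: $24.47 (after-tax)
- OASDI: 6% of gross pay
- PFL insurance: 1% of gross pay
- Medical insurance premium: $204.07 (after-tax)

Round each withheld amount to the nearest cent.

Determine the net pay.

OASDI: $2,318.31 × 0.06 = $139.10
State unemployment insurance (employee share): $2,318.31 × 0.005 = $11.59
PFL insurance: $2,318.31 × 0.01 = $23.18
Medicare tax: $2,318.31 × 0.03 = $69.55
Medical insurance premium: $204.07
Dental insurance premium: $24.47
Total deductions = $139.10 + $11.59 + $23.18 + $69.55 + $204.07 + $24.47 = $471.96
Net pay = $2,318.31 − $471.96 = $1,846.35

$1,846.35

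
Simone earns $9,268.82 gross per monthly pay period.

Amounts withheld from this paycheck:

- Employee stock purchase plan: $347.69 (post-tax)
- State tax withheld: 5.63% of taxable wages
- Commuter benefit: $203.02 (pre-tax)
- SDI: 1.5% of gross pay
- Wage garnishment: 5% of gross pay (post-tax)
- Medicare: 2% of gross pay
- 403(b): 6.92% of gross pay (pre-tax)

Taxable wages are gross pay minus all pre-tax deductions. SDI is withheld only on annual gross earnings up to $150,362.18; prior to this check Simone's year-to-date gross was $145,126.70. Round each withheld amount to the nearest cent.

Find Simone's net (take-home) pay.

$6,875.07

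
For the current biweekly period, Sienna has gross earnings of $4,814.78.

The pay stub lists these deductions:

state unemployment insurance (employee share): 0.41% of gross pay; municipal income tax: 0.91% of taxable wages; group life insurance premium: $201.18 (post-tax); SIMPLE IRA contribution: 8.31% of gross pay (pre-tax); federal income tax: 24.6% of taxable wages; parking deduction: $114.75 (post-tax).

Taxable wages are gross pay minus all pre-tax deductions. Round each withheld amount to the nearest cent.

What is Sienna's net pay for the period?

SIMPLE IRA contribution: $4,814.78 × 0.0831 = $400.11
Taxable wages = $4,814.78 − $400.11 = $4,414.67
Municipal income tax: $4,414.67 × 0.0091 = $40.17
Federal income tax: $4,414.67 × 0.246 = $1,086.01
State unemployment insurance (employee share): $4,814.78 × 0.0041 = $19.74
Group life insurance premium: $201.18
Parking deduction: $114.75
Total deductions = $400.11 + $40.17 + $1,086.01 + $19.74 + $201.18 + $114.75 = $1,861.96
Net pay = $4,814.78 − $1,861.96 = $2,952.82

$2,952.82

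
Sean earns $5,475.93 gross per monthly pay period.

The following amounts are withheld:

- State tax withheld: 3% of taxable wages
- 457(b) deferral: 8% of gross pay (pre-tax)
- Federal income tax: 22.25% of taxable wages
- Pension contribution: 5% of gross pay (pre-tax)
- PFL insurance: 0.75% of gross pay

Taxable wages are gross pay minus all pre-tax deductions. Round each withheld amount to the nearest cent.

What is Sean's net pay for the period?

Pension contribution: $5,475.93 × 0.05 = $273.80
457(b) deferral: $5,475.93 × 0.08 = $438.07
Pre-tax total = $273.80 + $438.07 = $711.87
Taxable wages = $5,475.93 − $711.87 = $4,764.06
State tax withheld: $4,764.06 × 0.03 = $142.92
Federal income tax: $4,764.06 × 0.2225 = $1,060.00
PFL insurance: $5,475.93 × 0.0075 = $41.07
Total deductions = $273.80 + $438.07 + $142.92 + $1,060.00 + $41.07 = $1,955.86
Net pay = $5,475.93 − $1,955.86 = $3,520.07

$3,520.07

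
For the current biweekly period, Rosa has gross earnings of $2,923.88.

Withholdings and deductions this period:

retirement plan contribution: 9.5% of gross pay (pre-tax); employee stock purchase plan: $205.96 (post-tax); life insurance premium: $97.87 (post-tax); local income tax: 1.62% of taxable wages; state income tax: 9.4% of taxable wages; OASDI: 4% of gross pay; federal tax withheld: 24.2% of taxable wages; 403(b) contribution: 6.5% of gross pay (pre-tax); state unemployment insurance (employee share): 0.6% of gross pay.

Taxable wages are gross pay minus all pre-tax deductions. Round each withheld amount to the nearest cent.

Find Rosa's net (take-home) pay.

$1,152.70

403(b) contribution: $2,923.88 × 0.065 = $190.05
Retirement plan contribution: $2,923.88 × 0.095 = $277.77
Pre-tax total = $190.05 + $277.77 = $467.82
Taxable wages = $2,923.88 − $467.82 = $2,456.06
Federal tax withheld: $2,456.06 × 0.242 = $594.37
Local income tax: $2,456.06 × 0.0162 = $39.79
State income tax: $2,456.06 × 0.094 = $230.87
State unemployment insurance (employee share): $2,923.88 × 0.006 = $17.54
OASDI: $2,923.88 × 0.04 = $116.96
Employee stock purchase plan: $205.96
Life insurance premium: $97.87
Total deductions = $190.05 + $277.77 + $594.37 + $39.79 + $230.87 + $17.54 + $116.96 + $205.96 + $97.87 = $1,771.18
Net pay = $2,923.88 − $1,771.18 = $1,152.70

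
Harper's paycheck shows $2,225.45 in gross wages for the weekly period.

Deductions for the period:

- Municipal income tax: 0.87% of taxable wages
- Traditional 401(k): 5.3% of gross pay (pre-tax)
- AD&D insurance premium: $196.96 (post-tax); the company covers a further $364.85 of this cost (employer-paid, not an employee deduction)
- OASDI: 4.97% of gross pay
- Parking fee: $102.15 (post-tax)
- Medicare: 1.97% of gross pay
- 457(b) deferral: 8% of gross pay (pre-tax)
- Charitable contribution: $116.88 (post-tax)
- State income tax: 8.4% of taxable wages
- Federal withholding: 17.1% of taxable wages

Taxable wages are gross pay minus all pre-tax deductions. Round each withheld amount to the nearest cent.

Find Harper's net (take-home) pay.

$850.23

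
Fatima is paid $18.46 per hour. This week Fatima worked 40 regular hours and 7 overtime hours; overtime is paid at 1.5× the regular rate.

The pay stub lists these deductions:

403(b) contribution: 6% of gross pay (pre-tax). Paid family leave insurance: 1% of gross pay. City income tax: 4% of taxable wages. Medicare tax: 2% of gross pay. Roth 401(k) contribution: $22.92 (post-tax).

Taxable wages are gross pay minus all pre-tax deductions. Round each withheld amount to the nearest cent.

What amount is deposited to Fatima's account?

Regular pay: 40 × $18.46 = $738.40
Overtime pay: 7 × $18.46 × 1.5 = $193.83
Gross pay = $738.40 + $193.83 = $932.23
403(b) contribution: $932.23 × 0.06 = $55.93
Taxable wages = $932.23 − $55.93 = $876.30
City income tax: $876.30 × 0.04 = $35.05
Medicare tax: $932.23 × 0.02 = $18.64
Paid family leave insurance: $932.23 × 0.01 = $9.32
Roth 401(k) contribution: $22.92
Total deductions = $55.93 + $35.05 + $18.64 + $9.32 + $22.92 = $141.86
Net pay = $932.23 − $141.86 = $790.37

$790.37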